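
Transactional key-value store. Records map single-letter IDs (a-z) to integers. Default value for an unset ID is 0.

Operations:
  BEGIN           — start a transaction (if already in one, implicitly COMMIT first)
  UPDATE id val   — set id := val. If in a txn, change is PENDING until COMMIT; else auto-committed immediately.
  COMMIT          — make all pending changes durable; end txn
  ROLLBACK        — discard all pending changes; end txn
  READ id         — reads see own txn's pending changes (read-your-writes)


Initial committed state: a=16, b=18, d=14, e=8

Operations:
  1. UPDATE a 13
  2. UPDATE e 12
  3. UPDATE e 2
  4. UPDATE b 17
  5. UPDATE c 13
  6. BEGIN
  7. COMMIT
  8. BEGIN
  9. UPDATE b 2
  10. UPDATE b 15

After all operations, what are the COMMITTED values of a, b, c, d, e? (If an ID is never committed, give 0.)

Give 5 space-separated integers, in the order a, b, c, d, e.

Answer: 13 17 13 14 2

Derivation:
Initial committed: {a=16, b=18, d=14, e=8}
Op 1: UPDATE a=13 (auto-commit; committed a=13)
Op 2: UPDATE e=12 (auto-commit; committed e=12)
Op 3: UPDATE e=2 (auto-commit; committed e=2)
Op 4: UPDATE b=17 (auto-commit; committed b=17)
Op 5: UPDATE c=13 (auto-commit; committed c=13)
Op 6: BEGIN: in_txn=True, pending={}
Op 7: COMMIT: merged [] into committed; committed now {a=13, b=17, c=13, d=14, e=2}
Op 8: BEGIN: in_txn=True, pending={}
Op 9: UPDATE b=2 (pending; pending now {b=2})
Op 10: UPDATE b=15 (pending; pending now {b=15})
Final committed: {a=13, b=17, c=13, d=14, e=2}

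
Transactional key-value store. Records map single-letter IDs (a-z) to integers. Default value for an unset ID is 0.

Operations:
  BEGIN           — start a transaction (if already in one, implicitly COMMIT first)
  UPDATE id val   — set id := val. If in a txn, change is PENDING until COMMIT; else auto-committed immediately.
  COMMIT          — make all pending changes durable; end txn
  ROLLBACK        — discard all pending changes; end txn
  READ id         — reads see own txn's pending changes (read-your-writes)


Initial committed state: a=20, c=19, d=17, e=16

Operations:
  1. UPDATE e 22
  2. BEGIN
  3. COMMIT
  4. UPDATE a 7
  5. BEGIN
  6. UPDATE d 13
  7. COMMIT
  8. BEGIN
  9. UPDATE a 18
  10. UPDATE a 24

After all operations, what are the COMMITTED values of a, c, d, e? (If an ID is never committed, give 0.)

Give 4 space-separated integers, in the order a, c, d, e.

Initial committed: {a=20, c=19, d=17, e=16}
Op 1: UPDATE e=22 (auto-commit; committed e=22)
Op 2: BEGIN: in_txn=True, pending={}
Op 3: COMMIT: merged [] into committed; committed now {a=20, c=19, d=17, e=22}
Op 4: UPDATE a=7 (auto-commit; committed a=7)
Op 5: BEGIN: in_txn=True, pending={}
Op 6: UPDATE d=13 (pending; pending now {d=13})
Op 7: COMMIT: merged ['d'] into committed; committed now {a=7, c=19, d=13, e=22}
Op 8: BEGIN: in_txn=True, pending={}
Op 9: UPDATE a=18 (pending; pending now {a=18})
Op 10: UPDATE a=24 (pending; pending now {a=24})
Final committed: {a=7, c=19, d=13, e=22}

Answer: 7 19 13 22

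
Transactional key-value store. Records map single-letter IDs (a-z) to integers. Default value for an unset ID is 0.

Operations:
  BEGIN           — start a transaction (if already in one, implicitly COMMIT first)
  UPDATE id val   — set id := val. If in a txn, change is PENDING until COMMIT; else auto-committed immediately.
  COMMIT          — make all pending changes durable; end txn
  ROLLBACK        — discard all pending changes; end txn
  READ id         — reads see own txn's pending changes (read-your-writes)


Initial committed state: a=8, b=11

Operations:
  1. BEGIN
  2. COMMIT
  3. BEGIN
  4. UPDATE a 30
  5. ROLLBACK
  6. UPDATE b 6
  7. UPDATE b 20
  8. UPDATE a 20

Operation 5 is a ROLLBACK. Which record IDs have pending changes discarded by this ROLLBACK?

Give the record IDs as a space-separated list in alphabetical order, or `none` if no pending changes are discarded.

Initial committed: {a=8, b=11}
Op 1: BEGIN: in_txn=True, pending={}
Op 2: COMMIT: merged [] into committed; committed now {a=8, b=11}
Op 3: BEGIN: in_txn=True, pending={}
Op 4: UPDATE a=30 (pending; pending now {a=30})
Op 5: ROLLBACK: discarded pending ['a']; in_txn=False
Op 6: UPDATE b=6 (auto-commit; committed b=6)
Op 7: UPDATE b=20 (auto-commit; committed b=20)
Op 8: UPDATE a=20 (auto-commit; committed a=20)
ROLLBACK at op 5 discards: ['a']

Answer: a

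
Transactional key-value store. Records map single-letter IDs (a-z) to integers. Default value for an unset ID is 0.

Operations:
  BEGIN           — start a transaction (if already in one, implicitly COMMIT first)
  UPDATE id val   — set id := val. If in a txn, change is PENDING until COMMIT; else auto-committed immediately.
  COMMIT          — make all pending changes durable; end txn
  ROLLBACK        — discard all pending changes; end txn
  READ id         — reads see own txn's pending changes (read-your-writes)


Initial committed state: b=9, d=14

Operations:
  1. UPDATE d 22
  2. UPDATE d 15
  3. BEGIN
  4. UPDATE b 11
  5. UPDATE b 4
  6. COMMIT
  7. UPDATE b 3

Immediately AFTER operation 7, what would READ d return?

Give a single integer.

Answer: 15

Derivation:
Initial committed: {b=9, d=14}
Op 1: UPDATE d=22 (auto-commit; committed d=22)
Op 2: UPDATE d=15 (auto-commit; committed d=15)
Op 3: BEGIN: in_txn=True, pending={}
Op 4: UPDATE b=11 (pending; pending now {b=11})
Op 5: UPDATE b=4 (pending; pending now {b=4})
Op 6: COMMIT: merged ['b'] into committed; committed now {b=4, d=15}
Op 7: UPDATE b=3 (auto-commit; committed b=3)
After op 7: visible(d) = 15 (pending={}, committed={b=3, d=15})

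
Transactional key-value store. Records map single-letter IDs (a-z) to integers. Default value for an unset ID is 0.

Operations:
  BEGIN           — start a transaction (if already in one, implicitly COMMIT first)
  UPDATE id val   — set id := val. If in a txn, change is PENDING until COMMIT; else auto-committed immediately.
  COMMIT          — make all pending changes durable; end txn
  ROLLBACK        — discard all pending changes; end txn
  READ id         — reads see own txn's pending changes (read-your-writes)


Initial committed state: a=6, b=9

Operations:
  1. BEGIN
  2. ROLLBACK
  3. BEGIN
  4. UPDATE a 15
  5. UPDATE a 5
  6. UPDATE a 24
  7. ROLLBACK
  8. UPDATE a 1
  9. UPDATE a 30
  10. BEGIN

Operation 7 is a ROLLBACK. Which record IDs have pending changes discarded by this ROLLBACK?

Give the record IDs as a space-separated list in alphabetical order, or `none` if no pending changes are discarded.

Initial committed: {a=6, b=9}
Op 1: BEGIN: in_txn=True, pending={}
Op 2: ROLLBACK: discarded pending []; in_txn=False
Op 3: BEGIN: in_txn=True, pending={}
Op 4: UPDATE a=15 (pending; pending now {a=15})
Op 5: UPDATE a=5 (pending; pending now {a=5})
Op 6: UPDATE a=24 (pending; pending now {a=24})
Op 7: ROLLBACK: discarded pending ['a']; in_txn=False
Op 8: UPDATE a=1 (auto-commit; committed a=1)
Op 9: UPDATE a=30 (auto-commit; committed a=30)
Op 10: BEGIN: in_txn=True, pending={}
ROLLBACK at op 7 discards: ['a']

Answer: a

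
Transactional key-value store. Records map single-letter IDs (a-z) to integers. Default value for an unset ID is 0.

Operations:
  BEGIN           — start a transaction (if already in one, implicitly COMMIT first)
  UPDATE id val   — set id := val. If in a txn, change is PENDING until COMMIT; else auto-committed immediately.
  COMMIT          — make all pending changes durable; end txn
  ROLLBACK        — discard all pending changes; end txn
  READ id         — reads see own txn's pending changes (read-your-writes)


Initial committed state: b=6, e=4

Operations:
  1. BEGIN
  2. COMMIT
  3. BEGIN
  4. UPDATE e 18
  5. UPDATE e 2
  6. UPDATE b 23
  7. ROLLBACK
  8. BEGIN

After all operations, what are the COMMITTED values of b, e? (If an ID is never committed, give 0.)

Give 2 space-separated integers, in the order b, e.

Initial committed: {b=6, e=4}
Op 1: BEGIN: in_txn=True, pending={}
Op 2: COMMIT: merged [] into committed; committed now {b=6, e=4}
Op 3: BEGIN: in_txn=True, pending={}
Op 4: UPDATE e=18 (pending; pending now {e=18})
Op 5: UPDATE e=2 (pending; pending now {e=2})
Op 6: UPDATE b=23 (pending; pending now {b=23, e=2})
Op 7: ROLLBACK: discarded pending ['b', 'e']; in_txn=False
Op 8: BEGIN: in_txn=True, pending={}
Final committed: {b=6, e=4}

Answer: 6 4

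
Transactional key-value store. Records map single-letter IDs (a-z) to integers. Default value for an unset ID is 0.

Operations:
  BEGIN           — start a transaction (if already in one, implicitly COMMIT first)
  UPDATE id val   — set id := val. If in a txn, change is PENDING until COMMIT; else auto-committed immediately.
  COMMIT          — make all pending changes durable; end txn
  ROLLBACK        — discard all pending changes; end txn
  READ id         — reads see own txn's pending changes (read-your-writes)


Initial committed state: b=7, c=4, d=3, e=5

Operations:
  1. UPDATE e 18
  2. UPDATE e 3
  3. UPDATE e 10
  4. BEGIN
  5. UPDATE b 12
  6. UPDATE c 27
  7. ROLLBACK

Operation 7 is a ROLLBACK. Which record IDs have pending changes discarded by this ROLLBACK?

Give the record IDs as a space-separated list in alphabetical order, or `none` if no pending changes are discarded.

Initial committed: {b=7, c=4, d=3, e=5}
Op 1: UPDATE e=18 (auto-commit; committed e=18)
Op 2: UPDATE e=3 (auto-commit; committed e=3)
Op 3: UPDATE e=10 (auto-commit; committed e=10)
Op 4: BEGIN: in_txn=True, pending={}
Op 5: UPDATE b=12 (pending; pending now {b=12})
Op 6: UPDATE c=27 (pending; pending now {b=12, c=27})
Op 7: ROLLBACK: discarded pending ['b', 'c']; in_txn=False
ROLLBACK at op 7 discards: ['b', 'c']

Answer: b c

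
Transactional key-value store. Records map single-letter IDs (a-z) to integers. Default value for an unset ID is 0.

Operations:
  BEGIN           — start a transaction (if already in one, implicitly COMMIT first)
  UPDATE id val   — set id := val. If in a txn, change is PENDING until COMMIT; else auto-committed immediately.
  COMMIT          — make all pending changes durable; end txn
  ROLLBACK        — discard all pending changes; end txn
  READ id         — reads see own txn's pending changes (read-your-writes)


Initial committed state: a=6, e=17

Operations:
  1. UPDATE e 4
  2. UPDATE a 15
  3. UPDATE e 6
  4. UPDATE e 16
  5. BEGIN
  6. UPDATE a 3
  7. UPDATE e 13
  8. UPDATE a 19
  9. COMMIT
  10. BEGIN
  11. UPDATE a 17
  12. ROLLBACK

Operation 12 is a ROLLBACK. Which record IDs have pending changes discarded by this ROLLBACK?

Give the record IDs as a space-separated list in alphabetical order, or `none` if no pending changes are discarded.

Answer: a

Derivation:
Initial committed: {a=6, e=17}
Op 1: UPDATE e=4 (auto-commit; committed e=4)
Op 2: UPDATE a=15 (auto-commit; committed a=15)
Op 3: UPDATE e=6 (auto-commit; committed e=6)
Op 4: UPDATE e=16 (auto-commit; committed e=16)
Op 5: BEGIN: in_txn=True, pending={}
Op 6: UPDATE a=3 (pending; pending now {a=3})
Op 7: UPDATE e=13 (pending; pending now {a=3, e=13})
Op 8: UPDATE a=19 (pending; pending now {a=19, e=13})
Op 9: COMMIT: merged ['a', 'e'] into committed; committed now {a=19, e=13}
Op 10: BEGIN: in_txn=True, pending={}
Op 11: UPDATE a=17 (pending; pending now {a=17})
Op 12: ROLLBACK: discarded pending ['a']; in_txn=False
ROLLBACK at op 12 discards: ['a']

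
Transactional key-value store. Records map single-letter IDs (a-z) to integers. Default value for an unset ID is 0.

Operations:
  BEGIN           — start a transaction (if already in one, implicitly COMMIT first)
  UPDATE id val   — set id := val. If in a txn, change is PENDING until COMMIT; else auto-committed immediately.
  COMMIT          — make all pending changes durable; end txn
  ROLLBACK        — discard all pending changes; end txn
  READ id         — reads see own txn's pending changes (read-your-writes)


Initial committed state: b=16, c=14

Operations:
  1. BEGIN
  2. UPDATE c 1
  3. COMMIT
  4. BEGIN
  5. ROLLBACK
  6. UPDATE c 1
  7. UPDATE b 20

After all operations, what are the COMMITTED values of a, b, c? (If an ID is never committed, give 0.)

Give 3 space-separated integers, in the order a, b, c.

Answer: 0 20 1

Derivation:
Initial committed: {b=16, c=14}
Op 1: BEGIN: in_txn=True, pending={}
Op 2: UPDATE c=1 (pending; pending now {c=1})
Op 3: COMMIT: merged ['c'] into committed; committed now {b=16, c=1}
Op 4: BEGIN: in_txn=True, pending={}
Op 5: ROLLBACK: discarded pending []; in_txn=False
Op 6: UPDATE c=1 (auto-commit; committed c=1)
Op 7: UPDATE b=20 (auto-commit; committed b=20)
Final committed: {b=20, c=1}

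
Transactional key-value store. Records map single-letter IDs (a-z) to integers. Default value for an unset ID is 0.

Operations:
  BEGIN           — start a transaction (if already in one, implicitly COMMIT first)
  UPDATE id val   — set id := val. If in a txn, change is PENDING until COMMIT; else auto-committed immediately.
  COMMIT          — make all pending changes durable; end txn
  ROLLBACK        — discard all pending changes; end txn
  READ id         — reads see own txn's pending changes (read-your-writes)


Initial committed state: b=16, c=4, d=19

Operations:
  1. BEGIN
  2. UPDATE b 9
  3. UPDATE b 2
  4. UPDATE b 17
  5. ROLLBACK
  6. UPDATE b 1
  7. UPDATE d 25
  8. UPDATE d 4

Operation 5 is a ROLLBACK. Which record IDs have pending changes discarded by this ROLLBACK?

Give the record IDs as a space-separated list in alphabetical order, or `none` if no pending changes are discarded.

Answer: b

Derivation:
Initial committed: {b=16, c=4, d=19}
Op 1: BEGIN: in_txn=True, pending={}
Op 2: UPDATE b=9 (pending; pending now {b=9})
Op 3: UPDATE b=2 (pending; pending now {b=2})
Op 4: UPDATE b=17 (pending; pending now {b=17})
Op 5: ROLLBACK: discarded pending ['b']; in_txn=False
Op 6: UPDATE b=1 (auto-commit; committed b=1)
Op 7: UPDATE d=25 (auto-commit; committed d=25)
Op 8: UPDATE d=4 (auto-commit; committed d=4)
ROLLBACK at op 5 discards: ['b']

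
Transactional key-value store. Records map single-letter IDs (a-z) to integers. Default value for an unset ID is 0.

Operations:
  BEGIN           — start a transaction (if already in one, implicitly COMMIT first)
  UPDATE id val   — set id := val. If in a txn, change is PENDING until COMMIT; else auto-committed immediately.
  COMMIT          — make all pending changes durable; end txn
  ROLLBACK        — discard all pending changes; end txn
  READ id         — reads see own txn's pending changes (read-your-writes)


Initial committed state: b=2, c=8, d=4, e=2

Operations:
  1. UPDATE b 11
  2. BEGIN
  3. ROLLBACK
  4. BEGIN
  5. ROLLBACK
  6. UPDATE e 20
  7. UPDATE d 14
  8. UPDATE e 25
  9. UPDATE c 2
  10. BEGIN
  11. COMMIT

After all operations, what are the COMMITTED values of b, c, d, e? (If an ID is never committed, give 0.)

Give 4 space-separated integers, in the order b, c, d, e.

Initial committed: {b=2, c=8, d=4, e=2}
Op 1: UPDATE b=11 (auto-commit; committed b=11)
Op 2: BEGIN: in_txn=True, pending={}
Op 3: ROLLBACK: discarded pending []; in_txn=False
Op 4: BEGIN: in_txn=True, pending={}
Op 5: ROLLBACK: discarded pending []; in_txn=False
Op 6: UPDATE e=20 (auto-commit; committed e=20)
Op 7: UPDATE d=14 (auto-commit; committed d=14)
Op 8: UPDATE e=25 (auto-commit; committed e=25)
Op 9: UPDATE c=2 (auto-commit; committed c=2)
Op 10: BEGIN: in_txn=True, pending={}
Op 11: COMMIT: merged [] into committed; committed now {b=11, c=2, d=14, e=25}
Final committed: {b=11, c=2, d=14, e=25}

Answer: 11 2 14 25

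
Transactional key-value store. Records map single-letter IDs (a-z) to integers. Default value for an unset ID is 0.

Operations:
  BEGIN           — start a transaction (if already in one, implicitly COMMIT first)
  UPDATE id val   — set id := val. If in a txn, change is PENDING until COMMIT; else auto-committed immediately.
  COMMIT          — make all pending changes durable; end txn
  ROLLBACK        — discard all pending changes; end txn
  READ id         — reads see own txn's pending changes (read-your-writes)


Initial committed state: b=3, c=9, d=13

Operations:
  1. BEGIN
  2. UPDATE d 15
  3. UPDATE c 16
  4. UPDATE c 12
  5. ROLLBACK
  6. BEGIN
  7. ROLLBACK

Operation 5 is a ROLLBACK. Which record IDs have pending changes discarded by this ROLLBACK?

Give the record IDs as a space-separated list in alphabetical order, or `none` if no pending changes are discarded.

Initial committed: {b=3, c=9, d=13}
Op 1: BEGIN: in_txn=True, pending={}
Op 2: UPDATE d=15 (pending; pending now {d=15})
Op 3: UPDATE c=16 (pending; pending now {c=16, d=15})
Op 4: UPDATE c=12 (pending; pending now {c=12, d=15})
Op 5: ROLLBACK: discarded pending ['c', 'd']; in_txn=False
Op 6: BEGIN: in_txn=True, pending={}
Op 7: ROLLBACK: discarded pending []; in_txn=False
ROLLBACK at op 5 discards: ['c', 'd']

Answer: c d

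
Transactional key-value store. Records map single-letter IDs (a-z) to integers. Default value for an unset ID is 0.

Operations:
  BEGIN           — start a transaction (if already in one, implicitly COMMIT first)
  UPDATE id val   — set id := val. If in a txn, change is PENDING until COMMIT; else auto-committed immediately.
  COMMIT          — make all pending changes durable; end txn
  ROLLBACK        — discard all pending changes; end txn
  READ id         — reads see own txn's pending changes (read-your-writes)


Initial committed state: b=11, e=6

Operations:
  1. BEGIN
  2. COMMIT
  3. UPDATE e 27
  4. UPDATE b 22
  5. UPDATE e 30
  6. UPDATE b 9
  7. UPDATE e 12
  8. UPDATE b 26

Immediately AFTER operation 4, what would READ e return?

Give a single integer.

Answer: 27

Derivation:
Initial committed: {b=11, e=6}
Op 1: BEGIN: in_txn=True, pending={}
Op 2: COMMIT: merged [] into committed; committed now {b=11, e=6}
Op 3: UPDATE e=27 (auto-commit; committed e=27)
Op 4: UPDATE b=22 (auto-commit; committed b=22)
After op 4: visible(e) = 27 (pending={}, committed={b=22, e=27})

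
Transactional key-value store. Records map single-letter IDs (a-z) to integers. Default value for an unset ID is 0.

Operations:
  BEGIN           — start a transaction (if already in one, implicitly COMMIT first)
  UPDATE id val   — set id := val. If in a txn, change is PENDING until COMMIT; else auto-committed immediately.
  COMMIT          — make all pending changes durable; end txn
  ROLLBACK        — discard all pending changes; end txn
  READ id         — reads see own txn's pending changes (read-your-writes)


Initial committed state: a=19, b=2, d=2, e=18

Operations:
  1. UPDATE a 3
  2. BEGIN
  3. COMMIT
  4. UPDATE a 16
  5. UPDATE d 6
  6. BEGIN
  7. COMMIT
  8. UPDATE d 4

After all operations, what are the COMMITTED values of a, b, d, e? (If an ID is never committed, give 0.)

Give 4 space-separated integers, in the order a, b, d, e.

Answer: 16 2 4 18

Derivation:
Initial committed: {a=19, b=2, d=2, e=18}
Op 1: UPDATE a=3 (auto-commit; committed a=3)
Op 2: BEGIN: in_txn=True, pending={}
Op 3: COMMIT: merged [] into committed; committed now {a=3, b=2, d=2, e=18}
Op 4: UPDATE a=16 (auto-commit; committed a=16)
Op 5: UPDATE d=6 (auto-commit; committed d=6)
Op 6: BEGIN: in_txn=True, pending={}
Op 7: COMMIT: merged [] into committed; committed now {a=16, b=2, d=6, e=18}
Op 8: UPDATE d=4 (auto-commit; committed d=4)
Final committed: {a=16, b=2, d=4, e=18}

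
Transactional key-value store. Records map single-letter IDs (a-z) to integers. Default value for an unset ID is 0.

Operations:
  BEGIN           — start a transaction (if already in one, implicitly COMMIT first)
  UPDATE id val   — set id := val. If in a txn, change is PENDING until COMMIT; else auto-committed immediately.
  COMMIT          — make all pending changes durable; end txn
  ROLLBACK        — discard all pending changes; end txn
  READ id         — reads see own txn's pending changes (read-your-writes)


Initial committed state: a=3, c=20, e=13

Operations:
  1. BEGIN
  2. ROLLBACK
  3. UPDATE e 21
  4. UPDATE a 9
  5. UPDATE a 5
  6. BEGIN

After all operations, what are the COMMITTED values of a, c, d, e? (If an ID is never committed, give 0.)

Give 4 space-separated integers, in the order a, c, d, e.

Answer: 5 20 0 21

Derivation:
Initial committed: {a=3, c=20, e=13}
Op 1: BEGIN: in_txn=True, pending={}
Op 2: ROLLBACK: discarded pending []; in_txn=False
Op 3: UPDATE e=21 (auto-commit; committed e=21)
Op 4: UPDATE a=9 (auto-commit; committed a=9)
Op 5: UPDATE a=5 (auto-commit; committed a=5)
Op 6: BEGIN: in_txn=True, pending={}
Final committed: {a=5, c=20, e=21}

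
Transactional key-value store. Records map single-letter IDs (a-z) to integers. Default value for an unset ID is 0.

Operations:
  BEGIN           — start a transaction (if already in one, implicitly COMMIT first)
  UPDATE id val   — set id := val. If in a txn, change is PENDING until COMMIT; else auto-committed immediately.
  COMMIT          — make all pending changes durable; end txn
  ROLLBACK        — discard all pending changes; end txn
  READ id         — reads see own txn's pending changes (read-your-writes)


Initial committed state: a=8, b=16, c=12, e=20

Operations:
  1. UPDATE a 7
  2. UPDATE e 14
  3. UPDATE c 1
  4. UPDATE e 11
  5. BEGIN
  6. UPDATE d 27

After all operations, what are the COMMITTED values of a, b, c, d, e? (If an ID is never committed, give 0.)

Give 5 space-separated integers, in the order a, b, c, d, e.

Answer: 7 16 1 0 11

Derivation:
Initial committed: {a=8, b=16, c=12, e=20}
Op 1: UPDATE a=7 (auto-commit; committed a=7)
Op 2: UPDATE e=14 (auto-commit; committed e=14)
Op 3: UPDATE c=1 (auto-commit; committed c=1)
Op 4: UPDATE e=11 (auto-commit; committed e=11)
Op 5: BEGIN: in_txn=True, pending={}
Op 6: UPDATE d=27 (pending; pending now {d=27})
Final committed: {a=7, b=16, c=1, e=11}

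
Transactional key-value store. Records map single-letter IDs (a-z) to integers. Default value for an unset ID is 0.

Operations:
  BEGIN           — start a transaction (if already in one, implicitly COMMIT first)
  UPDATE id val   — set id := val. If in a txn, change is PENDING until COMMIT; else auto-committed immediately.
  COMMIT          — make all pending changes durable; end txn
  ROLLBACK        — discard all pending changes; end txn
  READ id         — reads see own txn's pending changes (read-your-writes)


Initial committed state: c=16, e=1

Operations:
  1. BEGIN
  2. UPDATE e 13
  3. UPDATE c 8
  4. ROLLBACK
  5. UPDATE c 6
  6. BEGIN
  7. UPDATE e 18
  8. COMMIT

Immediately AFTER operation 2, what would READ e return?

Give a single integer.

Answer: 13

Derivation:
Initial committed: {c=16, e=1}
Op 1: BEGIN: in_txn=True, pending={}
Op 2: UPDATE e=13 (pending; pending now {e=13})
After op 2: visible(e) = 13 (pending={e=13}, committed={c=16, e=1})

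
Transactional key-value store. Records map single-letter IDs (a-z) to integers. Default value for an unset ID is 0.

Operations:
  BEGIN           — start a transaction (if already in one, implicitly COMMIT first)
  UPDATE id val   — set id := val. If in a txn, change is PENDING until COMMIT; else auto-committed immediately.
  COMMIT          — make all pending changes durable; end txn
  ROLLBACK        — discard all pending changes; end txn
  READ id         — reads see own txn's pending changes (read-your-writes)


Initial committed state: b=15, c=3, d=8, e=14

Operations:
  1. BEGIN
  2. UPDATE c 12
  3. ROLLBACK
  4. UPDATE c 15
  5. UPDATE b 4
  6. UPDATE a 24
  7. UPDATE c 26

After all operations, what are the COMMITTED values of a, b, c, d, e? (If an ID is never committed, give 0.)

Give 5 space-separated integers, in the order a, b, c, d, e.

Answer: 24 4 26 8 14

Derivation:
Initial committed: {b=15, c=3, d=8, e=14}
Op 1: BEGIN: in_txn=True, pending={}
Op 2: UPDATE c=12 (pending; pending now {c=12})
Op 3: ROLLBACK: discarded pending ['c']; in_txn=False
Op 4: UPDATE c=15 (auto-commit; committed c=15)
Op 5: UPDATE b=4 (auto-commit; committed b=4)
Op 6: UPDATE a=24 (auto-commit; committed a=24)
Op 7: UPDATE c=26 (auto-commit; committed c=26)
Final committed: {a=24, b=4, c=26, d=8, e=14}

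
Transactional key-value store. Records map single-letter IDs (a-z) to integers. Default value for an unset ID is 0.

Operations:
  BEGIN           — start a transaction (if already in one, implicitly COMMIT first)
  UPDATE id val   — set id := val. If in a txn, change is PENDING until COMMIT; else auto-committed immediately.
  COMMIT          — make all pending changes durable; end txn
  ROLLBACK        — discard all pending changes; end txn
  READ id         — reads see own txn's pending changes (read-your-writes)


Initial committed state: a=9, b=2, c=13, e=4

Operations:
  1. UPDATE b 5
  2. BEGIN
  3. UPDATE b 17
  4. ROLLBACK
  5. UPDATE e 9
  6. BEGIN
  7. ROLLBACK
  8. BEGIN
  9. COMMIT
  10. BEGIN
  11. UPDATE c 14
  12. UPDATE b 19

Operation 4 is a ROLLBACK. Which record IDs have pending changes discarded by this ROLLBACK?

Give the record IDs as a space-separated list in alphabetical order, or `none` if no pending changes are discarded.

Answer: b

Derivation:
Initial committed: {a=9, b=2, c=13, e=4}
Op 1: UPDATE b=5 (auto-commit; committed b=5)
Op 2: BEGIN: in_txn=True, pending={}
Op 3: UPDATE b=17 (pending; pending now {b=17})
Op 4: ROLLBACK: discarded pending ['b']; in_txn=False
Op 5: UPDATE e=9 (auto-commit; committed e=9)
Op 6: BEGIN: in_txn=True, pending={}
Op 7: ROLLBACK: discarded pending []; in_txn=False
Op 8: BEGIN: in_txn=True, pending={}
Op 9: COMMIT: merged [] into committed; committed now {a=9, b=5, c=13, e=9}
Op 10: BEGIN: in_txn=True, pending={}
Op 11: UPDATE c=14 (pending; pending now {c=14})
Op 12: UPDATE b=19 (pending; pending now {b=19, c=14})
ROLLBACK at op 4 discards: ['b']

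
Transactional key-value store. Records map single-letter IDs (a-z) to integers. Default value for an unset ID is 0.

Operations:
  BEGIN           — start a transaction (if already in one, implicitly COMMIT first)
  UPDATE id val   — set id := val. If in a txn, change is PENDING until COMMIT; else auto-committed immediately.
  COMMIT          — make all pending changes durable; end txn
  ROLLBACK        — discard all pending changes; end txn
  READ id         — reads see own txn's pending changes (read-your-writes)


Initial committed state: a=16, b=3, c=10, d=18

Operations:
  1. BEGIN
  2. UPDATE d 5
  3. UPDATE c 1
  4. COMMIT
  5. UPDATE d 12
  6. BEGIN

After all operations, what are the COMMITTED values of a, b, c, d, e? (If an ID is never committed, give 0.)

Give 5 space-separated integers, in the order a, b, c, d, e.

Answer: 16 3 1 12 0

Derivation:
Initial committed: {a=16, b=3, c=10, d=18}
Op 1: BEGIN: in_txn=True, pending={}
Op 2: UPDATE d=5 (pending; pending now {d=5})
Op 3: UPDATE c=1 (pending; pending now {c=1, d=5})
Op 4: COMMIT: merged ['c', 'd'] into committed; committed now {a=16, b=3, c=1, d=5}
Op 5: UPDATE d=12 (auto-commit; committed d=12)
Op 6: BEGIN: in_txn=True, pending={}
Final committed: {a=16, b=3, c=1, d=12}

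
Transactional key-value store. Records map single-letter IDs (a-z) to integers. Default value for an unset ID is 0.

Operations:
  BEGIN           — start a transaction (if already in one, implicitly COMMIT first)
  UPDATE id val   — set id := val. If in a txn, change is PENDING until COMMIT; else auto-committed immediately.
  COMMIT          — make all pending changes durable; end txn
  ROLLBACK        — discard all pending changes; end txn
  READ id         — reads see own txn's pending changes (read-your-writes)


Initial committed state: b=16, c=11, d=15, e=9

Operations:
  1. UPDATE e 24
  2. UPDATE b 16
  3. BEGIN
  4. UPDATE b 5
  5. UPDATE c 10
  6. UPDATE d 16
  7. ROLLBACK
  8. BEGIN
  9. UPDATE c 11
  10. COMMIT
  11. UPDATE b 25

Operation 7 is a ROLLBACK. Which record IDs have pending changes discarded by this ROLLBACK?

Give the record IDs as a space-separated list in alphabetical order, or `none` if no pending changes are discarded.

Initial committed: {b=16, c=11, d=15, e=9}
Op 1: UPDATE e=24 (auto-commit; committed e=24)
Op 2: UPDATE b=16 (auto-commit; committed b=16)
Op 3: BEGIN: in_txn=True, pending={}
Op 4: UPDATE b=5 (pending; pending now {b=5})
Op 5: UPDATE c=10 (pending; pending now {b=5, c=10})
Op 6: UPDATE d=16 (pending; pending now {b=5, c=10, d=16})
Op 7: ROLLBACK: discarded pending ['b', 'c', 'd']; in_txn=False
Op 8: BEGIN: in_txn=True, pending={}
Op 9: UPDATE c=11 (pending; pending now {c=11})
Op 10: COMMIT: merged ['c'] into committed; committed now {b=16, c=11, d=15, e=24}
Op 11: UPDATE b=25 (auto-commit; committed b=25)
ROLLBACK at op 7 discards: ['b', 'c', 'd']

Answer: b c d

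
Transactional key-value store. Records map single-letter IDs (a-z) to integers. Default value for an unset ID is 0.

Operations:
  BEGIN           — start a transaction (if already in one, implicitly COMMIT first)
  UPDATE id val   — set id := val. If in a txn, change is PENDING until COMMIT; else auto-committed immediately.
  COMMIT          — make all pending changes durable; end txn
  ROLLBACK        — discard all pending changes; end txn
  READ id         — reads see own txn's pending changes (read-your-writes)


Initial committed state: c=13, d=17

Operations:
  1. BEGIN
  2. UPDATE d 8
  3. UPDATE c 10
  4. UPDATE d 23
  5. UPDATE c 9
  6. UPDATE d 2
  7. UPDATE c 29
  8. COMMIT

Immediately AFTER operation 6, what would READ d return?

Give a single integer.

Initial committed: {c=13, d=17}
Op 1: BEGIN: in_txn=True, pending={}
Op 2: UPDATE d=8 (pending; pending now {d=8})
Op 3: UPDATE c=10 (pending; pending now {c=10, d=8})
Op 4: UPDATE d=23 (pending; pending now {c=10, d=23})
Op 5: UPDATE c=9 (pending; pending now {c=9, d=23})
Op 6: UPDATE d=2 (pending; pending now {c=9, d=2})
After op 6: visible(d) = 2 (pending={c=9, d=2}, committed={c=13, d=17})

Answer: 2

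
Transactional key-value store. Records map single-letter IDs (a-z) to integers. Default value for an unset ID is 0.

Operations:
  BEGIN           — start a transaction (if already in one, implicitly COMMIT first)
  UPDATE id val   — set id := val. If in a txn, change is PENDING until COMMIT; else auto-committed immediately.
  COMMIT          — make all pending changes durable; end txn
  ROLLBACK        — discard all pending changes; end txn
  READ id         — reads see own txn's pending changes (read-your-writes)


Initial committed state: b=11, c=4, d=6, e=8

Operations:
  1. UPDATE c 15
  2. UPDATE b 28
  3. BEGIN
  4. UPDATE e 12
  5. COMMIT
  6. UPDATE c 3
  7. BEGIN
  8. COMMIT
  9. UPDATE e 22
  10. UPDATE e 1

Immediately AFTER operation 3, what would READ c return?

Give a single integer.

Answer: 15

Derivation:
Initial committed: {b=11, c=4, d=6, e=8}
Op 1: UPDATE c=15 (auto-commit; committed c=15)
Op 2: UPDATE b=28 (auto-commit; committed b=28)
Op 3: BEGIN: in_txn=True, pending={}
After op 3: visible(c) = 15 (pending={}, committed={b=28, c=15, d=6, e=8})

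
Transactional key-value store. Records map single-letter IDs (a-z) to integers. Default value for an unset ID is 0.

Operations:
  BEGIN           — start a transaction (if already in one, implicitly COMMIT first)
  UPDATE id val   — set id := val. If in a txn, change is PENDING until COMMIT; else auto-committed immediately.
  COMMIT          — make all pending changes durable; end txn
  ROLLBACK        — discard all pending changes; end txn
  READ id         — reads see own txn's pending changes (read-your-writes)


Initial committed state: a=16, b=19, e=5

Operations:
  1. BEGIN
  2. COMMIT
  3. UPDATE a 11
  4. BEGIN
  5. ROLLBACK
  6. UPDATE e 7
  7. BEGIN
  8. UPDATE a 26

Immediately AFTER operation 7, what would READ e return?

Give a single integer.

Answer: 7

Derivation:
Initial committed: {a=16, b=19, e=5}
Op 1: BEGIN: in_txn=True, pending={}
Op 2: COMMIT: merged [] into committed; committed now {a=16, b=19, e=5}
Op 3: UPDATE a=11 (auto-commit; committed a=11)
Op 4: BEGIN: in_txn=True, pending={}
Op 5: ROLLBACK: discarded pending []; in_txn=False
Op 6: UPDATE e=7 (auto-commit; committed e=7)
Op 7: BEGIN: in_txn=True, pending={}
After op 7: visible(e) = 7 (pending={}, committed={a=11, b=19, e=7})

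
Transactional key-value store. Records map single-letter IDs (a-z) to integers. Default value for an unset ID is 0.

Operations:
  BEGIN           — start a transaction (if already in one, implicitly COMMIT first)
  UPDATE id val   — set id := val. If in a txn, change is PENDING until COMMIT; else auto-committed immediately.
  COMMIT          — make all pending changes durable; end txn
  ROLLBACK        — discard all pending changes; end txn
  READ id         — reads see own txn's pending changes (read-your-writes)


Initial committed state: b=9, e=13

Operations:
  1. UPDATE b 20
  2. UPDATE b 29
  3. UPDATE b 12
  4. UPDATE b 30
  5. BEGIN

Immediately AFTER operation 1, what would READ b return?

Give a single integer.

Answer: 20

Derivation:
Initial committed: {b=9, e=13}
Op 1: UPDATE b=20 (auto-commit; committed b=20)
After op 1: visible(b) = 20 (pending={}, committed={b=20, e=13})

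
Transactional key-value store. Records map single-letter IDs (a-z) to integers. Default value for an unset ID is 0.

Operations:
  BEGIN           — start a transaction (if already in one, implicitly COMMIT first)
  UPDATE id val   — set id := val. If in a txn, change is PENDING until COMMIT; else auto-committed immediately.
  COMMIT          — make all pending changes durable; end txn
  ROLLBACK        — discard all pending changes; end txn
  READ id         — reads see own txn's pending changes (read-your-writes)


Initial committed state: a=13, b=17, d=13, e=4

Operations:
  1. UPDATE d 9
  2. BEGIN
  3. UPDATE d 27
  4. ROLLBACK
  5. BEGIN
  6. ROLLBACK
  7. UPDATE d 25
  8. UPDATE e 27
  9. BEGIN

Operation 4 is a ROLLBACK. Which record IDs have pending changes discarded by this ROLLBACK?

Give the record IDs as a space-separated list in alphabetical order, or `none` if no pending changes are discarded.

Initial committed: {a=13, b=17, d=13, e=4}
Op 1: UPDATE d=9 (auto-commit; committed d=9)
Op 2: BEGIN: in_txn=True, pending={}
Op 3: UPDATE d=27 (pending; pending now {d=27})
Op 4: ROLLBACK: discarded pending ['d']; in_txn=False
Op 5: BEGIN: in_txn=True, pending={}
Op 6: ROLLBACK: discarded pending []; in_txn=False
Op 7: UPDATE d=25 (auto-commit; committed d=25)
Op 8: UPDATE e=27 (auto-commit; committed e=27)
Op 9: BEGIN: in_txn=True, pending={}
ROLLBACK at op 4 discards: ['d']

Answer: d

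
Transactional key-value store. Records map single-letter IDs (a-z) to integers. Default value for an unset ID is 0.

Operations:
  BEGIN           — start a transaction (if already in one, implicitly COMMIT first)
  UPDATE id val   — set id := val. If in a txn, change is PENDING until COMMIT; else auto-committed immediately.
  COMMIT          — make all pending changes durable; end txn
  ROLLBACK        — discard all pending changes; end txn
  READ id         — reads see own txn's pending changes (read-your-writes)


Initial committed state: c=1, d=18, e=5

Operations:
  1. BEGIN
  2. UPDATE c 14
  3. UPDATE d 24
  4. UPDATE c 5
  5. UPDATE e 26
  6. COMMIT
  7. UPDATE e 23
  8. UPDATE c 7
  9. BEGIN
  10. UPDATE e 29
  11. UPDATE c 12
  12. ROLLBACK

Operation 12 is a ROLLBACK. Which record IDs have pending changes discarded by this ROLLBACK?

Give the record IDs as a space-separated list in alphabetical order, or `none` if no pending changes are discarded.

Answer: c e

Derivation:
Initial committed: {c=1, d=18, e=5}
Op 1: BEGIN: in_txn=True, pending={}
Op 2: UPDATE c=14 (pending; pending now {c=14})
Op 3: UPDATE d=24 (pending; pending now {c=14, d=24})
Op 4: UPDATE c=5 (pending; pending now {c=5, d=24})
Op 5: UPDATE e=26 (pending; pending now {c=5, d=24, e=26})
Op 6: COMMIT: merged ['c', 'd', 'e'] into committed; committed now {c=5, d=24, e=26}
Op 7: UPDATE e=23 (auto-commit; committed e=23)
Op 8: UPDATE c=7 (auto-commit; committed c=7)
Op 9: BEGIN: in_txn=True, pending={}
Op 10: UPDATE e=29 (pending; pending now {e=29})
Op 11: UPDATE c=12 (pending; pending now {c=12, e=29})
Op 12: ROLLBACK: discarded pending ['c', 'e']; in_txn=False
ROLLBACK at op 12 discards: ['c', 'e']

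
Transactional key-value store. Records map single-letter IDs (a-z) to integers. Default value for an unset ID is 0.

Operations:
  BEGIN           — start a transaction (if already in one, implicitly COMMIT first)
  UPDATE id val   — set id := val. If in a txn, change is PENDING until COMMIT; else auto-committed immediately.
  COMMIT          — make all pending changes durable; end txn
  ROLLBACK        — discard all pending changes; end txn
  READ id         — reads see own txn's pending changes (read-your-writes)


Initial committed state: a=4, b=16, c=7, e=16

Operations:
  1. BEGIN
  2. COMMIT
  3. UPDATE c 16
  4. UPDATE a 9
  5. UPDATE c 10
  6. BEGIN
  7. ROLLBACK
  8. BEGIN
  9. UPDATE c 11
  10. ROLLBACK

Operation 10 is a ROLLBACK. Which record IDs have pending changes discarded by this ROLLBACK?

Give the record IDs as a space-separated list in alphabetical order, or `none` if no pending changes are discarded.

Answer: c

Derivation:
Initial committed: {a=4, b=16, c=7, e=16}
Op 1: BEGIN: in_txn=True, pending={}
Op 2: COMMIT: merged [] into committed; committed now {a=4, b=16, c=7, e=16}
Op 3: UPDATE c=16 (auto-commit; committed c=16)
Op 4: UPDATE a=9 (auto-commit; committed a=9)
Op 5: UPDATE c=10 (auto-commit; committed c=10)
Op 6: BEGIN: in_txn=True, pending={}
Op 7: ROLLBACK: discarded pending []; in_txn=False
Op 8: BEGIN: in_txn=True, pending={}
Op 9: UPDATE c=11 (pending; pending now {c=11})
Op 10: ROLLBACK: discarded pending ['c']; in_txn=False
ROLLBACK at op 10 discards: ['c']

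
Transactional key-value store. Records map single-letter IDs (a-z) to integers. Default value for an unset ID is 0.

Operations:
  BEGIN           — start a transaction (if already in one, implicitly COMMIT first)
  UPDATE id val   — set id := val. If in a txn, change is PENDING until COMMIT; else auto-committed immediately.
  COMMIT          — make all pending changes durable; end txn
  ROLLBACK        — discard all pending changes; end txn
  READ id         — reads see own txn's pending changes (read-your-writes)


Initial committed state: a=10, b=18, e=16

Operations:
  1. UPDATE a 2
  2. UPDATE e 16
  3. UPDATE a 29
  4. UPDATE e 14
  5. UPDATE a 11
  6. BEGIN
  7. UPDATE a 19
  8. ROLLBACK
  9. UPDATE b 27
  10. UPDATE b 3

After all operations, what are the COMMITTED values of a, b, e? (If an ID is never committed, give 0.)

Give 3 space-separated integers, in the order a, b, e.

Initial committed: {a=10, b=18, e=16}
Op 1: UPDATE a=2 (auto-commit; committed a=2)
Op 2: UPDATE e=16 (auto-commit; committed e=16)
Op 3: UPDATE a=29 (auto-commit; committed a=29)
Op 4: UPDATE e=14 (auto-commit; committed e=14)
Op 5: UPDATE a=11 (auto-commit; committed a=11)
Op 6: BEGIN: in_txn=True, pending={}
Op 7: UPDATE a=19 (pending; pending now {a=19})
Op 8: ROLLBACK: discarded pending ['a']; in_txn=False
Op 9: UPDATE b=27 (auto-commit; committed b=27)
Op 10: UPDATE b=3 (auto-commit; committed b=3)
Final committed: {a=11, b=3, e=14}

Answer: 11 3 14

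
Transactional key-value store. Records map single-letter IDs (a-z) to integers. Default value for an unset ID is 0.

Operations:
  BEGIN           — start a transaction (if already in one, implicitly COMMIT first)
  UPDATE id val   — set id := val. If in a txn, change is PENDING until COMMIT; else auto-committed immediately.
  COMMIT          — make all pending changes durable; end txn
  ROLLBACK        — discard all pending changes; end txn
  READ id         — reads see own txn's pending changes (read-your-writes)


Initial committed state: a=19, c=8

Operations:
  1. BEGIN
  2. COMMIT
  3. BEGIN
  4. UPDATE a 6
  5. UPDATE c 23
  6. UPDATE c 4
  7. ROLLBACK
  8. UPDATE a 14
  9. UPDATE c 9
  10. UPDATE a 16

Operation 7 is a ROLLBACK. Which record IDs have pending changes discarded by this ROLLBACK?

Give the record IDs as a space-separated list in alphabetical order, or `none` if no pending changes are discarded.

Answer: a c

Derivation:
Initial committed: {a=19, c=8}
Op 1: BEGIN: in_txn=True, pending={}
Op 2: COMMIT: merged [] into committed; committed now {a=19, c=8}
Op 3: BEGIN: in_txn=True, pending={}
Op 4: UPDATE a=6 (pending; pending now {a=6})
Op 5: UPDATE c=23 (pending; pending now {a=6, c=23})
Op 6: UPDATE c=4 (pending; pending now {a=6, c=4})
Op 7: ROLLBACK: discarded pending ['a', 'c']; in_txn=False
Op 8: UPDATE a=14 (auto-commit; committed a=14)
Op 9: UPDATE c=9 (auto-commit; committed c=9)
Op 10: UPDATE a=16 (auto-commit; committed a=16)
ROLLBACK at op 7 discards: ['a', 'c']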